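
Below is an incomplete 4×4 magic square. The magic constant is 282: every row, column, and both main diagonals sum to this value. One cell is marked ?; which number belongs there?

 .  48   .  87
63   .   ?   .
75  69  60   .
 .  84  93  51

Row 3 must total 282; the given cells sum to 204, so (3,4) = 78.
Row 4: 84 + 93 + 51 + ? = 282, so (4,1) = 54.
Column 1: 63 + 75 + 54 + ? = 282, so (1,1) = 90.
Column 2 needs 282; the known cells sum to 201, so (2,2) = 81.
Column 4 must total 282; the given cells sum to 216, so (2,4) = 66.
Anti-diagonal: 87 + 69 + 54 + ? = 282, so (2,3) = 72.

72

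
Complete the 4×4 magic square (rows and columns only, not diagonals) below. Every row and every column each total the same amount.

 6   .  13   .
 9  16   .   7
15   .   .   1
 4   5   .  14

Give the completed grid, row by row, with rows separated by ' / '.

6 3 13 12 / 9 16 2 7 / 15 10 8 1 / 4 5 11 14

Column 1 is already complete: 6 + 9 + 15 + 4 = 34, so that is the magic constant.
Using row 2: 9 + 16 + 7 + ? → (2,3) = 34 − 32 = 2.
Row 4 needs 34; the known cells sum to 23, so (4,3) = 11.
Column 3: 13 + 2 + 11 + ? = 34, so (3,3) = 8.
Column 4 needs 34; the known cells sum to 22, so (1,4) = 12.
Using row 1: 6 + 13 + 12 + ? → (1,2) = 34 − 31 = 3.
Using row 3: 15 + 8 + 1 + ? → (3,2) = 34 − 24 = 10.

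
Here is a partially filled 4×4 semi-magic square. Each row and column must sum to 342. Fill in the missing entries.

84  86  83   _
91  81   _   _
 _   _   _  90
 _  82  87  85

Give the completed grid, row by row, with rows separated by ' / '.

Row 1: 84 + 86 + 83 + ? = 342, so (1,4) = 89.
Row 4 needs 342; the known cells sum to 254, so (4,1) = 88.
Using column 1: 84 + 91 + 88 + ? → (3,1) = 342 − 263 = 79.
From column 2, 342 − (86 + 81 + 82) gives (3,2) = 93.
Column 4: 89 + 90 + 85 + ? = 342, so (2,4) = 78.
Row 2: 91 + 81 + 78 + ? = 342, so (2,3) = 92.
Row 3 needs 342; the known cells sum to 262, so (3,3) = 80.

84 86 83 89 / 91 81 92 78 / 79 93 80 90 / 88 82 87 85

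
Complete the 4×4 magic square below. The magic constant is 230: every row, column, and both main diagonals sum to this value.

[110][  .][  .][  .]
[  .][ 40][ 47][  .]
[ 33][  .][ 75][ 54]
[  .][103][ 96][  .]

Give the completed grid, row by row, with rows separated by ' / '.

Row 3 needs 230; the known cells sum to 162, so (3,2) = 68.
Column 2: 40 + 68 + 103 + ? = 230, so (1,2) = 19.
Column 3 needs 230; the known cells sum to 218, so (1,3) = 12.
The remaining cell in main diagonal is (4,4) = 230 − 225 = 5.
Row 1 needs 230; the known cells sum to 141, so (1,4) = 89.
The remaining cell in row 4 is (4,1) = 230 − 204 = 26.
Column 1 needs 230; the known cells sum to 169, so (2,1) = 61.
Column 4: 89 + 54 + 5 + ? = 230, so (2,4) = 82.

110 19 12 89 / 61 40 47 82 / 33 68 75 54 / 26 103 96 5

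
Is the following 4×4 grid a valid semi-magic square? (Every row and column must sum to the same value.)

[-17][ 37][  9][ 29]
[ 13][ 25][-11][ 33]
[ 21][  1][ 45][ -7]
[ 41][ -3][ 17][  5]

Row 1: -17 + 37 + 9 + 29 = 58.
Row 2: 13 + 25 + (-11) + 33 = 60.
Row 3: 21 + 1 + 45 + (-7) = 60.
Row 4: 41 + (-3) + 17 + 5 = 60.
Column 1: -17 + 13 + 21 + 41 = 58.
Column 2: 37 + 25 + 1 + (-3) = 60.
Column 3: 9 + (-11) + 45 + 17 = 60.
Column 4: 29 + 33 + (-7) + 5 = 60.

No — row 4 sums to 60 but row 1 sums to 58.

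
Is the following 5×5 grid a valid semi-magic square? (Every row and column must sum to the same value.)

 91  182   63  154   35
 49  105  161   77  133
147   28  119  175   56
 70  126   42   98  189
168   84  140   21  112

Row 1: 91 + 182 + 63 + 154 + 35 = 525.
Row 2: 49 + 105 + 161 + 77 + 133 = 525.
Row 3: 147 + 28 + 119 + 175 + 56 = 525.
Row 4: 70 + 126 + 42 + 98 + 189 = 525.
Row 5: 168 + 84 + 140 + 21 + 112 = 525.
Column 1: 91 + 49 + 147 + 70 + 168 = 525.
Column 2: 182 + 105 + 28 + 126 + 84 = 525.
Column 3: 63 + 161 + 119 + 42 + 140 = 525.
Column 4: 154 + 77 + 175 + 98 + 21 = 525.
Column 5: 35 + 133 + 56 + 189 + 112 = 525.
All lines sum to 525.

Yes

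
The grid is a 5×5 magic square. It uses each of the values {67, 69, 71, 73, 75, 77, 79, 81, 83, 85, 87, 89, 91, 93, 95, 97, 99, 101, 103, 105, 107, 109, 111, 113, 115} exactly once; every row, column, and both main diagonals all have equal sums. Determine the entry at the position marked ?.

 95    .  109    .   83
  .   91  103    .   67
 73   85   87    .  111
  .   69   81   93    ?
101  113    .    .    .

105

The 25 entries sum to 2275, so each line sums to 2275/5 = 455.
Using row 3: 73 + 85 + 87 + 111 + ? → (3,4) = 455 − 356 = 99.
Column 2 needs 455; the known cells sum to 358, so (1,2) = 97.
The remaining cell in column 3 is (5,3) = 455 − 380 = 75.
From main diagonal, 455 − (95 + 91 + 87 + 93) gives (5,5) = 89.
Anti-diagonal must total 455; the given cells sum to 340, so (2,4) = 115.
The remaining cell in row 1 is (1,4) = 455 − 384 = 71.
Using row 2: 91 + 103 + 115 + 67 + ? → (2,1) = 455 − 376 = 79.
Row 5 must total 455; the given cells sum to 378, so (5,4) = 77.
From column 1, 455 − (95 + 79 + 73 + 101) gives (4,1) = 107.
Using column 5: 83 + 67 + 111 + 89 + ? → (4,5) = 455 − 350 = 105.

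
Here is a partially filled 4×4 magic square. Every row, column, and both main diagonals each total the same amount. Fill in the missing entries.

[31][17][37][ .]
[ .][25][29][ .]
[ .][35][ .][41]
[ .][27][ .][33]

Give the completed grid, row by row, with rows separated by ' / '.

Column 2 is already complete: 17 + 25 + 35 + 27 = 104, so that is the magic constant.
Row 1: 31 + 17 + 37 + ? = 104, so (1,4) = 19.
Column 4: 19 + 41 + 33 + ? = 104, so (2,4) = 11.
Using main diagonal: 31 + 25 + 33 + ? → (3,3) = 104 − 89 = 15.
Using anti-diagonal: 19 + 29 + 35 + ? → (4,1) = 104 − 83 = 21.
Row 2: 25 + 29 + 11 + ? = 104, so (2,1) = 39.
The remaining cell in row 3 is (3,1) = 104 − 91 = 13.
Using row 4: 21 + 27 + 33 + ? → (4,3) = 104 − 81 = 23.

31 17 37 19 / 39 25 29 11 / 13 35 15 41 / 21 27 23 33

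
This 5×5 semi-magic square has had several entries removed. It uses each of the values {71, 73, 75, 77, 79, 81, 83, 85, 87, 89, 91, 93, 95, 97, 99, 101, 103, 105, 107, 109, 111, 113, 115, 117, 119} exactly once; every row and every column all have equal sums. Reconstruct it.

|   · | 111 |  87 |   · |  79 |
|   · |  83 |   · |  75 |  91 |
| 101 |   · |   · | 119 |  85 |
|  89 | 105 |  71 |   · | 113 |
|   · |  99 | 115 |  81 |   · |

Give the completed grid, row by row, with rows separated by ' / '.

The 25 entries sum to 2375, so each line sums to 2375/5 = 475.
Row 4 must total 475; the given cells sum to 378, so (4,4) = 97.
Column 2 must total 475; the given cells sum to 398, so (3,2) = 77.
Column 4: 75 + 119 + 97 + 81 + ? = 475, so (1,4) = 103.
Column 5: 79 + 91 + 85 + 113 + ? = 475, so (5,5) = 107.
Row 1: 111 + 87 + 103 + 79 + ? = 475, so (1,1) = 95.
Using row 3: 101 + 77 + 119 + 85 + ? → (3,3) = 475 − 382 = 93.
Row 5: 99 + 115 + 81 + 107 + ? = 475, so (5,1) = 73.
Column 1: 95 + 101 + 89 + 73 + ? = 475, so (2,1) = 117.
Column 3: 87 + 93 + 71 + 115 + ? = 475, so (2,3) = 109.

95 111 87 103 79 / 117 83 109 75 91 / 101 77 93 119 85 / 89 105 71 97 113 / 73 99 115 81 107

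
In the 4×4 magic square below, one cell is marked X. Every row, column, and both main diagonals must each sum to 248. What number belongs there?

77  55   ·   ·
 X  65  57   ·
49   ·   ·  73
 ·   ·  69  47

51

Main diagonal must total 248; the given cells sum to 189, so (3,3) = 59.
Row 3 needs 248; the known cells sum to 181, so (3,2) = 67.
The remaining cell in column 2 is (4,2) = 248 − 187 = 61.
Column 3: 57 + 59 + 69 + ? = 248, so (1,3) = 63.
The remaining cell in row 1 is (1,4) = 248 − 195 = 53.
The remaining cell in row 4 is (4,1) = 248 − 177 = 71.
Column 1: 77 + 49 + 71 + ? = 248, so (2,1) = 51.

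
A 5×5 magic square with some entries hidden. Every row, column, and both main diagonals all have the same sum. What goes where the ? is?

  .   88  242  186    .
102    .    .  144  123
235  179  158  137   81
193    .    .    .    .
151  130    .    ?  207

228

Row 3 is complete and sums to 790; that is the magic constant.
Column 1: 102 + 235 + 193 + 151 + ? = 790, so (1,1) = 109.
From row 1, 790 − (109 + 88 + 242 + 186) gives (1,5) = 165.
Column 5 must total 790; the given cells sum to 576, so (4,5) = 214.
The remaining cell in anti-diagonal is (4,2) = 790 − 618 = 172.
Column 2 needs 790; the known cells sum to 569, so (2,2) = 221.
Main diagonal must total 790; the given cells sum to 695, so (4,4) = 95.
Row 2 must total 790; the given cells sum to 590, so (2,3) = 200.
Row 4: 193 + 172 + 95 + 214 + ? = 790, so (4,3) = 116.
From column 3, 790 − (242 + 200 + 158 + 116) gives (5,3) = 74.
Column 4: 186 + 144 + 137 + 95 + ? = 790, so (5,4) = 228.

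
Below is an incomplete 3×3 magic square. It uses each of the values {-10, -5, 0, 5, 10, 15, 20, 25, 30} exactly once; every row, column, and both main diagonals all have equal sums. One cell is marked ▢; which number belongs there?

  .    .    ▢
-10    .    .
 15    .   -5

The 9 entries sum to 90, so each line sums to 90/3 = 30.
Using row 3: 15 + (-5) + ? → (3,2) = 30 − 10 = 20.
Column 1 needs 30; the known cells sum to 5, so (1,1) = 25.
Main diagonal must total 30; the given cells sum to 20, so (2,2) = 10.
From anti-diagonal, 30 − (10 + 15) gives (1,3) = 5.

5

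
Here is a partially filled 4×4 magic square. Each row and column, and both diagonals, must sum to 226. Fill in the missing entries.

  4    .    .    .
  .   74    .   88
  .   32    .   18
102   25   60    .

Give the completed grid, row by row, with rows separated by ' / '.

4 95 46 81 / 53 74 11 88 / 67 32 109 18 / 102 25 60 39

Row 4 must total 226; the given cells sum to 187, so (4,4) = 39.
From column 2, 226 − (74 + 32 + 25) gives (1,2) = 95.
Column 4 needs 226; the known cells sum to 145, so (1,4) = 81.
Using main diagonal: 4 + 74 + 39 + ? → (3,3) = 226 − 117 = 109.
From anti-diagonal, 226 − (81 + 32 + 102) gives (2,3) = 11.
Row 1 needs 226; the known cells sum to 180, so (1,3) = 46.
Row 2 must total 226; the given cells sum to 173, so (2,1) = 53.
Using row 3: 32 + 109 + 18 + ? → (3,1) = 226 − 159 = 67.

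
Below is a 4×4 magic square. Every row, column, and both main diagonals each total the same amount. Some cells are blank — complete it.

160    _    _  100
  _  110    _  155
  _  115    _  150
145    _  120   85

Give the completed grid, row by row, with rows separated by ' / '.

Column 4 is already complete: 100 + 155 + 150 + 85 = 490, so that is the magic constant.
Row 4 must total 490; the given cells sum to 350, so (4,2) = 140.
From column 2, 490 − (110 + 115 + 140) gives (1,2) = 125.
Main diagonal needs 490; the known cells sum to 355, so (3,3) = 135.
Using anti-diagonal: 100 + 115 + 145 + ? → (2,3) = 490 − 360 = 130.
The remaining cell in row 1 is (1,3) = 490 − 385 = 105.
Row 2: 110 + 130 + 155 + ? = 490, so (2,1) = 95.
Row 3 needs 490; the known cells sum to 400, so (3,1) = 90.

160 125 105 100 / 95 110 130 155 / 90 115 135 150 / 145 140 120 85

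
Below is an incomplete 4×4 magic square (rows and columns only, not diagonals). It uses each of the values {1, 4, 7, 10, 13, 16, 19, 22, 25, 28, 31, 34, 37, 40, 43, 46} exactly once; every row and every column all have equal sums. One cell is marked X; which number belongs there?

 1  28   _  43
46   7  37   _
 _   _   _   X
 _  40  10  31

The 16 entries sum to 376, so each line sums to 376/4 = 94.
Row 1 needs 94; the known cells sum to 72, so (1,3) = 22.
Row 2 must total 94; the given cells sum to 90, so (2,4) = 4.
From row 4, 94 − (40 + 10 + 31) gives (4,1) = 13.
From column 1, 94 − (1 + 46 + 13) gives (3,1) = 34.
Column 2: 28 + 7 + 40 + ? = 94, so (3,2) = 19.
Using column 3: 22 + 37 + 10 + ? → (3,3) = 94 − 69 = 25.
Column 4 must total 94; the given cells sum to 78, so (3,4) = 16.

16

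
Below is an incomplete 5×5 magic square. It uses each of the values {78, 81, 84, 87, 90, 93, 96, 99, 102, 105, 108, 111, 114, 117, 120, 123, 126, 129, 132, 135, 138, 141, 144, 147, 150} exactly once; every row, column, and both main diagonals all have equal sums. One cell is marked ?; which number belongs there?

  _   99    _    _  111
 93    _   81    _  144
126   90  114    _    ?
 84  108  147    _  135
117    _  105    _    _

102

The 25 entries sum to 2850, so each line sums to 2850/5 = 570.
From row 4, 570 − (84 + 108 + 147 + 135) gives (4,4) = 96.
From column 1, 570 − (93 + 126 + 84 + 117) gives (1,1) = 150.
Column 3 must total 570; the given cells sum to 447, so (1,3) = 123.
Anti-diagonal needs 570; the known cells sum to 450, so (2,4) = 120.
Row 1: 150 + 99 + 123 + 111 + ? = 570, so (1,4) = 87.
Row 2: 93 + 81 + 120 + 144 + ? = 570, so (2,2) = 132.
Column 2: 99 + 132 + 90 + 108 + ? = 570, so (5,2) = 141.
Main diagonal must total 570; the given cells sum to 492, so (5,5) = 78.
Row 5: 117 + 141 + 105 + 78 + ? = 570, so (5,4) = 129.
Column 4 needs 570; the known cells sum to 432, so (3,4) = 138.
Column 5 needs 570; the known cells sum to 468, so (3,5) = 102.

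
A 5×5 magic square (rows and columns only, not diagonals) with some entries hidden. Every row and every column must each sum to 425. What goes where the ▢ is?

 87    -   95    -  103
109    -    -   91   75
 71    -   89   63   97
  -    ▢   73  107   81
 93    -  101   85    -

Row 3 must total 425; the given cells sum to 320, so (3,2) = 105.
Column 1 must total 425; the given cells sum to 360, so (4,1) = 65.
The remaining cell in column 3 is (2,3) = 425 − 358 = 67.
The remaining cell in column 4 is (1,4) = 425 − 346 = 79.
Using column 5: 103 + 75 + 97 + 81 + ? → (5,5) = 425 − 356 = 69.
From row 1, 425 − (87 + 95 + 79 + 103) gives (1,2) = 61.
Row 2 needs 425; the known cells sum to 342, so (2,2) = 83.
Using row 4: 65 + 73 + 107 + 81 + ? → (4,2) = 425 − 326 = 99.

99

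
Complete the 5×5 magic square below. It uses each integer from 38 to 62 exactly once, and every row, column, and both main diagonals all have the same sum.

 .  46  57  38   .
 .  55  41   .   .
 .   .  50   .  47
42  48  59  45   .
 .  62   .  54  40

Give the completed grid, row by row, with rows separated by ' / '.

60 46 57 38 49 / 44 55 41 52 58 / 53 39 50 61 47 / 42 48 59 45 56 / 51 62 43 54 40

The entries are 38 through 62, which sum to 1250, so each line sums to 1250/5 = 250.
From row 4, 250 − (42 + 48 + 59 + 45) gives (4,5) = 56.
From column 2, 250 − (46 + 55 + 48 + 62) gives (3,2) = 39.
Column 3 needs 250; the known cells sum to 207, so (5,3) = 43.
Main diagonal must total 250; the given cells sum to 190, so (1,1) = 60.
From row 1, 250 − (60 + 46 + 57 + 38) gives (1,5) = 49.
Row 5: 62 + 43 + 54 + 40 + ? = 250, so (5,1) = 51.
The remaining cell in column 5 is (2,5) = 250 − 192 = 58.
From anti-diagonal, 250 − (49 + 50 + 48 + 51) gives (2,4) = 52.
Row 2 must total 250; the given cells sum to 206, so (2,1) = 44.
The remaining cell in column 1 is (3,1) = 250 − 197 = 53.
Column 4 needs 250; the known cells sum to 189, so (3,4) = 61.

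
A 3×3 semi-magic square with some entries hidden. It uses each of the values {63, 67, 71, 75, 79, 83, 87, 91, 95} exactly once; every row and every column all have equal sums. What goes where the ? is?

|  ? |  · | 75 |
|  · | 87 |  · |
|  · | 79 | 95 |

91

The 9 entries sum to 711, so each line sums to 711/3 = 237.
Row 3 must total 237; the given cells sum to 174, so (3,1) = 63.
Column 2 needs 237; the known cells sum to 166, so (1,2) = 71.
Column 3 needs 237; the known cells sum to 170, so (2,3) = 67.
From row 1, 237 − (71 + 75) gives (1,1) = 91.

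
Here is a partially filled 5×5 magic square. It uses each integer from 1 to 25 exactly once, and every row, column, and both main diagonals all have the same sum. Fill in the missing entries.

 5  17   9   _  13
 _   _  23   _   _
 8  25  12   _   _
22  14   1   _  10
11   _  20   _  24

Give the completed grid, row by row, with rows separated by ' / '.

5 17 9 21 13 / 19 6 23 15 2 / 8 25 12 4 16 / 22 14 1 18 10 / 11 3 20 7 24

The entries are 1 through 25, which sum to 325, so each line sums to 325/5 = 65.
Using row 1: 5 + 17 + 9 + 13 + ? → (1,4) = 65 − 44 = 21.
The remaining cell in row 4 is (4,4) = 65 − 47 = 18.
Column 1 needs 65; the known cells sum to 46, so (2,1) = 19.
Using main diagonal: 5 + 12 + 18 + 24 + ? → (2,2) = 65 − 59 = 6.
From anti-diagonal, 65 − (13 + 12 + 14 + 11) gives (2,4) = 15.
Row 2 needs 65; the known cells sum to 63, so (2,5) = 2.
Column 2 must total 65; the given cells sum to 62, so (5,2) = 3.
Column 5 must total 65; the given cells sum to 49, so (3,5) = 16.
Row 3 must total 65; the given cells sum to 61, so (3,4) = 4.
From row 5, 65 − (11 + 3 + 20 + 24) gives (5,4) = 7.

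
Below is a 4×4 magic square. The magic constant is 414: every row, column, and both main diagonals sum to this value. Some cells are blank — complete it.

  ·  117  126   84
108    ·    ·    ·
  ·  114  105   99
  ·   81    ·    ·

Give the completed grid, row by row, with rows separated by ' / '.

87 117 126 84 / 108 102 93 111 / 96 114 105 99 / 123 81 90 120

Row 1 needs 414; the known cells sum to 327, so (1,1) = 87.
From row 3, 414 − (114 + 105 + 99) gives (3,1) = 96.
Using column 1: 87 + 108 + 96 + ? → (4,1) = 414 − 291 = 123.
Using column 2: 117 + 114 + 81 + ? → (2,2) = 414 − 312 = 102.
From main diagonal, 414 − (87 + 102 + 105) gives (4,4) = 120.
The remaining cell in anti-diagonal is (2,3) = 414 − 321 = 93.
Row 2: 108 + 102 + 93 + ? = 414, so (2,4) = 111.
Row 4: 123 + 81 + 120 + ? = 414, so (4,3) = 90.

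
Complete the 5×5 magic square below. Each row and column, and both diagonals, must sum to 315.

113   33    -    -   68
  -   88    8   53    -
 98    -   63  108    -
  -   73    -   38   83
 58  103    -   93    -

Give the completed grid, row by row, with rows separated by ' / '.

113 33 78 23 68 / 43 88 8 53 123 / 98 18 63 108 28 / 3 73 118 38 83 / 58 103 48 93 13

Column 2: 33 + 88 + 73 + 103 + ? = 315, so (3,2) = 18.
Using column 4: 53 + 108 + 38 + 93 + ? → (1,4) = 315 − 292 = 23.
Using main diagonal: 113 + 88 + 63 + 38 + ? → (5,5) = 315 − 302 = 13.
Using row 1: 113 + 33 + 23 + 68 + ? → (1,3) = 315 − 237 = 78.
From row 3, 315 − (98 + 18 + 63 + 108) gives (3,5) = 28.
From row 5, 315 − (58 + 103 + 93 + 13) gives (5,3) = 48.
The remaining cell in column 3 is (4,3) = 315 − 197 = 118.
Column 5 must total 315; the given cells sum to 192, so (2,5) = 123.
The remaining cell in row 2 is (2,1) = 315 − 272 = 43.
Using row 4: 73 + 118 + 38 + 83 + ? → (4,1) = 315 − 312 = 3.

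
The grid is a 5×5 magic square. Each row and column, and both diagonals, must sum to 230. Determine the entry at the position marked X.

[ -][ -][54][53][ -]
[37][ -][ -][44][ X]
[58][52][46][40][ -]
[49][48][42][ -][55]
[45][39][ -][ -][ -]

43

Row 3 needs 230; the known cells sum to 196, so (3,5) = 34.
The remaining cell in row 4 is (4,4) = 230 − 194 = 36.
Column 1: 37 + 58 + 49 + 45 + ? = 230, so (1,1) = 41.
Column 4 must total 230; the given cells sum to 173, so (5,4) = 57.
Anti-diagonal must total 230; the given cells sum to 183, so (1,5) = 47.
The remaining cell in row 1 is (1,2) = 230 − 195 = 35.
From column 2, 230 − (35 + 52 + 48 + 39) gives (2,2) = 56.
Main diagonal: 41 + 56 + 46 + 36 + ? = 230, so (5,5) = 51.
Using row 5: 45 + 39 + 57 + 51 + ? → (5,3) = 230 − 192 = 38.
Column 3: 54 + 46 + 42 + 38 + ? = 230, so (2,3) = 50.
Using column 5: 47 + 34 + 55 + 51 + ? → (2,5) = 230 − 187 = 43.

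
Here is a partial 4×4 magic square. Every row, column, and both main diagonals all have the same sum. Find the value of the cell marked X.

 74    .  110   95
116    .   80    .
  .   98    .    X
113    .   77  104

Anti-diagonal is complete and sums to 386; that is the magic constant.
From row 1, 386 − (74 + 110 + 95) gives (1,2) = 107.
Row 4 needs 386; the known cells sum to 294, so (4,2) = 92.
From column 1, 386 − (74 + 116 + 113) gives (3,1) = 83.
Column 2 must total 386; the given cells sum to 297, so (2,2) = 89.
From column 3, 386 − (110 + 80 + 77) gives (3,3) = 119.
The remaining cell in row 2 is (2,4) = 386 − 285 = 101.
Row 3 must total 386; the given cells sum to 300, so (3,4) = 86.

86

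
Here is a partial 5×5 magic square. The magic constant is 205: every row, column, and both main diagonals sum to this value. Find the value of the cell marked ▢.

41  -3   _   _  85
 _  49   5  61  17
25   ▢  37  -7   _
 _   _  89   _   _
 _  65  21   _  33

Using row 2: 49 + 5 + 61 + 17 + ? → (2,1) = 205 − 132 = 73.
Column 3 must total 205; the given cells sum to 152, so (1,3) = 53.
Main diagonal needs 205; the known cells sum to 160, so (4,4) = 45.
The remaining cell in row 1 is (1,4) = 205 − 176 = 29.
Column 4 must total 205; the given cells sum to 128, so (5,4) = 77.
Row 5: 65 + 21 + 77 + 33 + ? = 205, so (5,1) = 9.
Column 1 needs 205; the known cells sum to 148, so (4,1) = 57.
Anti-diagonal needs 205; the known cells sum to 192, so (4,2) = 13.
Row 4 needs 205; the known cells sum to 204, so (4,5) = 1.
Column 2 needs 205; the known cells sum to 124, so (3,2) = 81.

81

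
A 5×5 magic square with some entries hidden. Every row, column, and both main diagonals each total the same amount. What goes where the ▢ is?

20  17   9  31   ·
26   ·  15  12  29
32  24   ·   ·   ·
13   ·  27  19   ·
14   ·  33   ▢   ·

Column 1 is complete and sums to 105; that is the magic constant.
From row 1, 105 − (20 + 17 + 9 + 31) gives (1,5) = 28.
Row 2: 26 + 15 + 12 + 29 + ? = 105, so (2,2) = 23.
The remaining cell in column 3 is (3,3) = 105 − 84 = 21.
Main diagonal must total 105; the given cells sum to 83, so (5,5) = 22.
Anti-diagonal needs 105; the known cells sum to 75, so (4,2) = 30.
Using row 4: 13 + 30 + 27 + 19 + ? → (4,5) = 105 − 89 = 16.
From column 2, 105 − (17 + 23 + 24 + 30) gives (5,2) = 11.
Column 5 must total 105; the given cells sum to 95, so (3,5) = 10.
Row 3 must total 105; the given cells sum to 87, so (3,4) = 18.
From row 5, 105 − (14 + 11 + 33 + 22) gives (5,4) = 25.

25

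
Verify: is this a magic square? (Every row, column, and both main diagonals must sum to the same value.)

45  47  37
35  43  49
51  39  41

No — row 1 sums to 129 but column 1 sums to 131.

Row 1: 45 + 47 + 37 = 129.
Row 2: 35 + 43 + 49 = 127.
Row 3: 51 + 39 + 41 = 131.
Column 1: 45 + 35 + 51 = 131.
Column 2: 47 + 43 + 39 = 129.
Column 3: 37 + 49 + 41 = 127.
Main diagonal: 45 + 43 + 41 = 129.
Anti-diagonal: 37 + 43 + 51 = 131.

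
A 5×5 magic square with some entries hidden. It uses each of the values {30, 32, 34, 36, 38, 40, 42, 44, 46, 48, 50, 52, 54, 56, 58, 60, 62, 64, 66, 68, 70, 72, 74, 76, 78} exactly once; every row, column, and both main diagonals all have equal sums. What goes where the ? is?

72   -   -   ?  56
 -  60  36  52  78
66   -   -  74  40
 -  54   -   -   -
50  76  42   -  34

The 25 entries sum to 1350, so each line sums to 1350/5 = 270.
Row 2 needs 270; the known cells sum to 226, so (2,1) = 44.
Row 5: 50 + 76 + 42 + 34 + ? = 270, so (5,4) = 68.
Column 1: 72 + 44 + 66 + 50 + ? = 270, so (4,1) = 38.
From column 5, 270 − (56 + 78 + 40 + 34) gives (4,5) = 62.
Anti-diagonal: 56 + 52 + 54 + 50 + ? = 270, so (3,3) = 58.
The remaining cell in row 3 is (3,2) = 270 − 238 = 32.
Column 2: 60 + 32 + 54 + 76 + ? = 270, so (1,2) = 48.
Main diagonal: 72 + 60 + 58 + 34 + ? = 270, so (4,4) = 46.
The remaining cell in row 4 is (4,3) = 270 − 200 = 70.
Column 3: 36 + 58 + 70 + 42 + ? = 270, so (1,3) = 64.
Using column 4: 52 + 74 + 46 + 68 + ? → (1,4) = 270 − 240 = 30.

30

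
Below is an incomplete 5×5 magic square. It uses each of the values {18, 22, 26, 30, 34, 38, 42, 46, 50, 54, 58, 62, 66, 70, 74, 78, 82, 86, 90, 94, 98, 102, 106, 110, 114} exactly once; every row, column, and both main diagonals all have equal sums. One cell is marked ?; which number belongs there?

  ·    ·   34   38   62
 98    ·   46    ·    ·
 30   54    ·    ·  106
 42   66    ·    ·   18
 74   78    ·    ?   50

26

The 25 entries sum to 1650, so each line sums to 1650/5 = 330.
Column 1: 98 + 30 + 42 + 74 + ? = 330, so (1,1) = 86.
Using column 5: 62 + 106 + 18 + 50 + ? → (2,5) = 330 − 236 = 94.
Row 1 needs 330; the known cells sum to 220, so (1,2) = 110.
Column 2: 110 + 54 + 66 + 78 + ? = 330, so (2,2) = 22.
The remaining cell in row 2 is (2,4) = 330 − 260 = 70.
From anti-diagonal, 330 − (62 + 70 + 66 + 74) gives (3,3) = 58.
Row 3 must total 330; the given cells sum to 248, so (3,4) = 82.
Main diagonal must total 330; the given cells sum to 216, so (4,4) = 114.
Row 4 needs 330; the known cells sum to 240, so (4,3) = 90.
Column 3: 34 + 46 + 58 + 90 + ? = 330, so (5,3) = 102.
Using column 4: 38 + 70 + 82 + 114 + ? → (5,4) = 330 − 304 = 26.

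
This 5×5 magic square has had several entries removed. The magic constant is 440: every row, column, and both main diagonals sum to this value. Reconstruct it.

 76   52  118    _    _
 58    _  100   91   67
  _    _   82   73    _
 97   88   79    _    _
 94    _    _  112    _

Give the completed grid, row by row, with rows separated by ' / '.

76 52 118 109 85 / 58 124 100 91 67 / 115 106 82 73 64 / 97 88 79 55 121 / 94 70 61 112 103

The remaining cell in row 2 is (2,2) = 440 − 316 = 124.
Column 1 needs 440; the known cells sum to 325, so (3,1) = 115.
Using column 3: 118 + 100 + 82 + 79 + ? → (5,3) = 440 − 379 = 61.
Anti-diagonal needs 440; the known cells sum to 355, so (1,5) = 85.
The remaining cell in row 1 is (1,4) = 440 − 331 = 109.
The remaining cell in column 4 is (4,4) = 440 − 385 = 55.
The remaining cell in main diagonal is (5,5) = 440 − 337 = 103.
The remaining cell in row 4 is (4,5) = 440 − 319 = 121.
From row 5, 440 − (94 + 61 + 112 + 103) gives (5,2) = 70.
Column 2 needs 440; the known cells sum to 334, so (3,2) = 106.
The remaining cell in column 5 is (3,5) = 440 − 376 = 64.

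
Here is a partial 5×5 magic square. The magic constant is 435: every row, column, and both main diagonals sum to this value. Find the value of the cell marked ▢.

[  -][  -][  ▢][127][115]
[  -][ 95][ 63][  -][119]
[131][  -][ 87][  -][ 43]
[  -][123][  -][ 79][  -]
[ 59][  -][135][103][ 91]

39

Using row 5: 59 + 135 + 103 + 91 + ? → (5,2) = 435 − 388 = 47.
Using column 5: 115 + 119 + 43 + 91 + ? → (4,5) = 435 − 368 = 67.
Main diagonal: 95 + 87 + 79 + 91 + ? = 435, so (1,1) = 83.
Anti-diagonal needs 435; the known cells sum to 384, so (2,4) = 51.
Row 2 must total 435; the given cells sum to 328, so (2,1) = 107.
Using column 1: 83 + 107 + 131 + 59 + ? → (4,1) = 435 − 380 = 55.
The remaining cell in column 4 is (3,4) = 435 − 360 = 75.
From row 3, 435 − (131 + 87 + 75 + 43) gives (3,2) = 99.
From row 4, 435 − (55 + 123 + 79 + 67) gives (4,3) = 111.
The remaining cell in column 2 is (1,2) = 435 − 364 = 71.
Column 3: 63 + 87 + 111 + 135 + ? = 435, so (1,3) = 39.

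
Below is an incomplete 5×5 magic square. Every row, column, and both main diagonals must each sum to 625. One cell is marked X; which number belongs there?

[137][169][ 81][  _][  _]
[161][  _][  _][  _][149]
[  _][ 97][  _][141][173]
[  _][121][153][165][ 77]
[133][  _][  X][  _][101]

From row 4, 625 − (121 + 153 + 165 + 77) gives (4,1) = 109.
Column 1 must total 625; the given cells sum to 540, so (3,1) = 85.
Using column 5: 149 + 173 + 77 + 101 + ? → (1,5) = 625 − 500 = 125.
Row 1 must total 625; the given cells sum to 512, so (1,4) = 113.
Using row 3: 85 + 97 + 141 + 173 + ? → (3,3) = 625 − 496 = 129.
Main diagonal: 137 + 129 + 165 + 101 + ? = 625, so (2,2) = 93.
Anti-diagonal must total 625; the given cells sum to 508, so (2,4) = 117.
From row 2, 625 − (161 + 93 + 117 + 149) gives (2,3) = 105.
Column 2 needs 625; the known cells sum to 480, so (5,2) = 145.
From column 3, 625 − (81 + 105 + 129 + 153) gives (5,3) = 157.

157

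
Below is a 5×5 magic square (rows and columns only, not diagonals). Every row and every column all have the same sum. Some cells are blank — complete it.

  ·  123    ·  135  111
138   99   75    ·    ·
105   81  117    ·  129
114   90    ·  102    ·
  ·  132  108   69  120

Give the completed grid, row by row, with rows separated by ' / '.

Column 2 is already complete: 123 + 99 + 81 + 90 + 132 = 525, so that is the magic constant.
Row 3 needs 525; the known cells sum to 432, so (3,4) = 93.
From row 5, 525 − (132 + 108 + 69 + 120) gives (5,1) = 96.
The remaining cell in column 1 is (1,1) = 525 − 453 = 72.
Column 4: 135 + 93 + 102 + 69 + ? = 525, so (2,4) = 126.
Using row 1: 72 + 123 + 135 + 111 + ? → (1,3) = 525 − 441 = 84.
Using row 2: 138 + 99 + 75 + 126 + ? → (2,5) = 525 − 438 = 87.
From column 3, 525 − (84 + 75 + 117 + 108) gives (4,3) = 141.
The remaining cell in column 5 is (4,5) = 525 − 447 = 78.

72 123 84 135 111 / 138 99 75 126 87 / 105 81 117 93 129 / 114 90 141 102 78 / 96 132 108 69 120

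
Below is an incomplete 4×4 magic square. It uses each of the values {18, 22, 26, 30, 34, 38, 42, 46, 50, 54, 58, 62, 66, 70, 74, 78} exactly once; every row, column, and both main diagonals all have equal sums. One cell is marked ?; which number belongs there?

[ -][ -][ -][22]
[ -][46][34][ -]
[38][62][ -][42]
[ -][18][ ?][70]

30

The 16 entries sum to 768, so each line sums to 768/4 = 192.
The remaining cell in row 3 is (3,3) = 192 − 142 = 50.
From column 2, 192 − (46 + 62 + 18) gives (1,2) = 66.
The remaining cell in column 4 is (2,4) = 192 − 134 = 58.
From main diagonal, 192 − (46 + 50 + 70) gives (1,1) = 26.
From anti-diagonal, 192 − (22 + 34 + 62) gives (4,1) = 74.
Row 1 needs 192; the known cells sum to 114, so (1,3) = 78.
The remaining cell in row 2 is (2,1) = 192 − 138 = 54.
From row 4, 192 − (74 + 18 + 70) gives (4,3) = 30.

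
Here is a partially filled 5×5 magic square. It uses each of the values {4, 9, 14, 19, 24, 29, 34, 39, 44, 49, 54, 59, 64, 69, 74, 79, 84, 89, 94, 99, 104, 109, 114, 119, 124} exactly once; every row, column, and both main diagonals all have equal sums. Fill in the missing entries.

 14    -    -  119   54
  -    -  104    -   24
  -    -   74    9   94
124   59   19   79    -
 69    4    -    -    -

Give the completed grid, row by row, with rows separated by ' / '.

14 99 34 119 54 / 84 44 104 64 24 / 29 114 74 9 94 / 124 59 19 79 39 / 69 4 89 49 109

The 25 entries sum to 1600, so each line sums to 1600/5 = 320.
From row 4, 320 − (124 + 59 + 19 + 79) gives (4,5) = 39.
Using column 5: 54 + 24 + 94 + 39 + ? → (5,5) = 320 − 211 = 109.
The remaining cell in main diagonal is (2,2) = 320 − 276 = 44.
Anti-diagonal: 54 + 74 + 59 + 69 + ? = 320, so (2,4) = 64.
Using row 2: 44 + 104 + 64 + 24 + ? → (2,1) = 320 − 236 = 84.
Column 1: 14 + 84 + 124 + 69 + ? = 320, so (3,1) = 29.
Column 4 must total 320; the given cells sum to 271, so (5,4) = 49.
Row 3: 29 + 74 + 9 + 94 + ? = 320, so (3,2) = 114.
Row 5: 69 + 4 + 49 + 109 + ? = 320, so (5,3) = 89.
Column 2 needs 320; the known cells sum to 221, so (1,2) = 99.
Using column 3: 104 + 74 + 19 + 89 + ? → (1,3) = 320 − 286 = 34.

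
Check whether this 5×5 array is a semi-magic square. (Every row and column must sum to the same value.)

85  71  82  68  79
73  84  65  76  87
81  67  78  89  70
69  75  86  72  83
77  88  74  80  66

Row 1: 85 + 71 + 82 + 68 + 79 = 385.
Row 2: 73 + 84 + 65 + 76 + 87 = 385.
Row 3: 81 + 67 + 78 + 89 + 70 = 385.
Row 4: 69 + 75 + 86 + 72 + 83 = 385.
Row 5: 77 + 88 + 74 + 80 + 66 = 385.
Column 1: 85 + 73 + 81 + 69 + 77 = 385.
Column 2: 71 + 84 + 67 + 75 + 88 = 385.
Column 3: 82 + 65 + 78 + 86 + 74 = 385.
Column 4: 68 + 76 + 89 + 72 + 80 = 385.
Column 5: 79 + 87 + 70 + 83 + 66 = 385.
All lines sum to 385.

Yes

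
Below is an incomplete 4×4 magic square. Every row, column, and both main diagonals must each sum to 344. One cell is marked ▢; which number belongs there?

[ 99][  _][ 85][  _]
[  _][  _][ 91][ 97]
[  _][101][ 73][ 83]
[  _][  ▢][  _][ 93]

75

Using row 3: 101 + 73 + 83 + ? → (3,1) = 344 − 257 = 87.
The remaining cell in column 3 is (4,3) = 344 − 249 = 95.
The remaining cell in column 4 is (1,4) = 344 − 273 = 71.
From main diagonal, 344 − (99 + 73 + 93) gives (2,2) = 79.
Anti-diagonal needs 344; the known cells sum to 263, so (4,1) = 81.
Row 1 must total 344; the given cells sum to 255, so (1,2) = 89.
From row 2, 344 − (79 + 91 + 97) gives (2,1) = 77.
From row 4, 344 − (81 + 95 + 93) gives (4,2) = 75.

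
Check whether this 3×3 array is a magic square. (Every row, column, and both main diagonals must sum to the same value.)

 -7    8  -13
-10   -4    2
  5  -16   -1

Yes

Row 1: -7 + 8 + (-13) = -12.
Row 2: -10 + (-4) + 2 = -12.
Row 3: 5 + (-16) + (-1) = -12.
Column 1: -7 + (-10) + 5 = -12.
Column 2: 8 + (-4) + (-16) = -12.
Column 3: -13 + 2 + (-1) = -12.
Main diagonal: -7 + (-4) + (-1) = -12.
Anti-diagonal: -13 + (-4) + 5 = -12.
All lines sum to -12.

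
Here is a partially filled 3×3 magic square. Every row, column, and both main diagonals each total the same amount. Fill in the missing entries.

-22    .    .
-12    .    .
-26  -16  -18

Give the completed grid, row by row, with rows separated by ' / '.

-22 -24 -14 / -12 -20 -28 / -26 -16 -18

Column 1 is already complete: -22 + -12 + -26 = -60, so that is the magic constant.
Using main diagonal: -22 + (-18) + ? → (2,2) = -60 − (-40) = -20.
Anti-diagonal: -20 + (-26) + ? = -60, so (1,3) = -14.
Row 1 needs -60; the known cells sum to -36, so (1,2) = -24.
Using row 2: -12 + (-20) + ? → (2,3) = -60 − (-32) = -28.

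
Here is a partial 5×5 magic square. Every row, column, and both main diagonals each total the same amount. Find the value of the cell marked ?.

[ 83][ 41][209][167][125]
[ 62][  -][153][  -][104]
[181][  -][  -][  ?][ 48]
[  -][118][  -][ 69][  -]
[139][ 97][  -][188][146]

Row 1 is complete and sums to 625; that is the magic constant.
Using row 5: 139 + 97 + 188 + 146 + ? → (5,3) = 625 − 570 = 55.
From column 1, 625 − (83 + 62 + 181 + 139) gives (4,1) = 160.
Column 5 must total 625; the given cells sum to 423, so (4,5) = 202.
Row 4: 160 + 118 + 69 + 202 + ? = 625, so (4,3) = 76.
Column 3 needs 625; the known cells sum to 493, so (3,3) = 132.
Using main diagonal: 83 + 132 + 69 + 146 + ? → (2,2) = 625 − 430 = 195.
Anti-diagonal must total 625; the given cells sum to 514, so (2,4) = 111.
Column 2: 41 + 195 + 118 + 97 + ? = 625, so (3,2) = 174.
The remaining cell in column 4 is (3,4) = 625 − 535 = 90.

90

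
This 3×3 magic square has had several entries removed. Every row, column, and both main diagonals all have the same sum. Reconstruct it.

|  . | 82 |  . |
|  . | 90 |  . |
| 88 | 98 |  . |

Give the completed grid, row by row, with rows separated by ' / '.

Column 2 is already complete: 82 + 90 + 98 = 270, so that is the magic constant.
Row 3 must total 270; the given cells sum to 186, so (3,3) = 84.
Main diagonal needs 270; the known cells sum to 174, so (1,1) = 96.
Anti-diagonal: 90 + 88 + ? = 270, so (1,3) = 92.
Column 1 needs 270; the known cells sum to 184, so (2,1) = 86.
From column 3, 270 − (92 + 84) gives (2,3) = 94.

96 82 92 / 86 90 94 / 88 98 84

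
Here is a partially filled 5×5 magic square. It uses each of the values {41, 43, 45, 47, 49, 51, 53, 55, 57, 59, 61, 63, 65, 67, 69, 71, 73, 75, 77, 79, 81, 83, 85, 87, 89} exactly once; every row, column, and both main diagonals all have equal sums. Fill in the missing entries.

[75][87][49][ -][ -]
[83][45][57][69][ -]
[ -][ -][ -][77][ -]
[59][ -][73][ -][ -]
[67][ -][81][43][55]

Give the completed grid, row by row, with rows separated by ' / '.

75 87 49 51 63 / 83 45 57 69 71 / 41 53 65 77 89 / 59 61 73 85 47 / 67 79 81 43 55

The 25 entries sum to 1625, so each line sums to 1625/5 = 325.
From row 2, 325 − (83 + 45 + 57 + 69) gives (2,5) = 71.
Using row 5: 67 + 81 + 43 + 55 + ? → (5,2) = 325 − 246 = 79.
Using column 1: 75 + 83 + 59 + 67 + ? → (3,1) = 325 − 284 = 41.
Column 3 needs 325; the known cells sum to 260, so (3,3) = 65.
From main diagonal, 325 − (75 + 45 + 65 + 55) gives (4,4) = 85.
From column 4, 325 − (69 + 77 + 85 + 43) gives (1,4) = 51.
The remaining cell in row 1 is (1,5) = 325 − 262 = 63.
Anti-diagonal must total 325; the given cells sum to 264, so (4,2) = 61.
The remaining cell in row 4 is (4,5) = 325 − 278 = 47.
From column 2, 325 − (87 + 45 + 61 + 79) gives (3,2) = 53.
The remaining cell in column 5 is (3,5) = 325 − 236 = 89.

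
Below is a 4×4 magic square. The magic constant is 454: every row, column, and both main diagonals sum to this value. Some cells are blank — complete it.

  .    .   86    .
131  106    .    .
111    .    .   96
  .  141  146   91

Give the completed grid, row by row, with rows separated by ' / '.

136 81 86 151 / 131 106 101 116 / 111 126 121 96 / 76 141 146 91

Row 4: 141 + 146 + 91 + ? = 454, so (4,1) = 76.
The remaining cell in column 1 is (1,1) = 454 − 318 = 136.
Main diagonal must total 454; the given cells sum to 333, so (3,3) = 121.
Using row 3: 111 + 121 + 96 + ? → (3,2) = 454 − 328 = 126.
Column 2 must total 454; the given cells sum to 373, so (1,2) = 81.
Using column 3: 86 + 121 + 146 + ? → (2,3) = 454 − 353 = 101.
Using anti-diagonal: 101 + 126 + 76 + ? → (1,4) = 454 − 303 = 151.
Row 2: 131 + 106 + 101 + ? = 454, so (2,4) = 116.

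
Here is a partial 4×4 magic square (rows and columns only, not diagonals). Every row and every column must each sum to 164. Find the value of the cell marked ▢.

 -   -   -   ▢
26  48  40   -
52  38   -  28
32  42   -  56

30

Using row 2: 26 + 48 + 40 + ? → (2,4) = 164 − 114 = 50.
Using row 3: 52 + 38 + 28 + ? → (3,3) = 164 − 118 = 46.
From row 4, 164 − (32 + 42 + 56) gives (4,3) = 34.
Column 1 must total 164; the given cells sum to 110, so (1,1) = 54.
The remaining cell in column 2 is (1,2) = 164 − 128 = 36.
The remaining cell in column 3 is (1,3) = 164 − 120 = 44.
Column 4: 50 + 28 + 56 + ? = 164, so (1,4) = 30.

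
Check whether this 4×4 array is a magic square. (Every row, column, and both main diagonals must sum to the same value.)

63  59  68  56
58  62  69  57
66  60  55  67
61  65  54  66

Row 1: 63 + 59 + 68 + 56 = 246.
Row 2: 58 + 62 + 69 + 57 = 246.
Row 3: 66 + 60 + 55 + 67 = 248.
Row 4: 61 + 65 + 54 + 66 = 246.
Column 1: 63 + 58 + 66 + 61 = 248.
Column 2: 59 + 62 + 60 + 65 = 246.
Column 3: 68 + 69 + 55 + 54 = 246.
Column 4: 56 + 57 + 67 + 66 = 246.
Main diagonal: 63 + 62 + 55 + 66 = 246.
Anti-diagonal: 56 + 69 + 60 + 61 = 246.

No — row 1 sums to 246 but row 3 sums to 248.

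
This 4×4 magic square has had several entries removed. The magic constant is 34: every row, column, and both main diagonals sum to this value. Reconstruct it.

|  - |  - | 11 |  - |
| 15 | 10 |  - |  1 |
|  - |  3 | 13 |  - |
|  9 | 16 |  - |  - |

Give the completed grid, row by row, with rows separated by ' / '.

Row 2: 15 + 10 + 1 + ? = 34, so (2,3) = 8.
From column 2, 34 − (10 + 3 + 16) gives (1,2) = 5.
From column 3, 34 − (11 + 8 + 13) gives (4,3) = 2.
The remaining cell in anti-diagonal is (1,4) = 34 − 20 = 14.
Row 1 must total 34; the given cells sum to 30, so (1,1) = 4.
The remaining cell in row 4 is (4,4) = 34 − 27 = 7.
The remaining cell in column 1 is (3,1) = 34 − 28 = 6.
From column 4, 34 − (14 + 1 + 7) gives (3,4) = 12.

4 5 11 14 / 15 10 8 1 / 6 3 13 12 / 9 16 2 7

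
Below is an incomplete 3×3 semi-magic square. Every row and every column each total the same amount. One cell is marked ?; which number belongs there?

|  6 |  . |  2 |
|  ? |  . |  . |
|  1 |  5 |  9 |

8

Row 3 is complete and sums to 15; that is the magic constant.
From row 1, 15 − (6 + 2) gives (1,2) = 7.
Column 1 needs 15; the known cells sum to 7, so (2,1) = 8.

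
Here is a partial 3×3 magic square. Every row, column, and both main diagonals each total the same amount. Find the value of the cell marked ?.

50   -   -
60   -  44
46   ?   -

Column 1 is complete and sums to 156; that is the magic constant.
Using row 2: 60 + 44 + ? → (2,2) = 156 − 104 = 52.
Main diagonal: 50 + 52 + ? = 156, so (3,3) = 54.
Anti-diagonal: 52 + 46 + ? = 156, so (1,3) = 58.
The remaining cell in row 1 is (1,2) = 156 − 108 = 48.
Row 3: 46 + 54 + ? = 156, so (3,2) = 56.

56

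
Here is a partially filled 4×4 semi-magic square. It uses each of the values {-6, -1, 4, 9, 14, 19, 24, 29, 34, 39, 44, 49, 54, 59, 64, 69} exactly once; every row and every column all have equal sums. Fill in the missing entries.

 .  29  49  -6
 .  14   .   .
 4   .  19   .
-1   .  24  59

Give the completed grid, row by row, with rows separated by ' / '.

The 16 entries sum to 504, so each line sums to 504/4 = 126.
The remaining cell in row 1 is (1,1) = 126 − 72 = 54.
Using row 4: -1 + 24 + 59 + ? → (4,2) = 126 − 82 = 44.
Column 1 must total 126; the given cells sum to 57, so (2,1) = 69.
From column 2, 126 − (29 + 14 + 44) gives (3,2) = 39.
Column 3 needs 126; the known cells sum to 92, so (2,3) = 34.
From row 2, 126 − (69 + 14 + 34) gives (2,4) = 9.
Row 3: 4 + 39 + 19 + ? = 126, so (3,4) = 64.

54 29 49 -6 / 69 14 34 9 / 4 39 19 64 / -1 44 24 59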